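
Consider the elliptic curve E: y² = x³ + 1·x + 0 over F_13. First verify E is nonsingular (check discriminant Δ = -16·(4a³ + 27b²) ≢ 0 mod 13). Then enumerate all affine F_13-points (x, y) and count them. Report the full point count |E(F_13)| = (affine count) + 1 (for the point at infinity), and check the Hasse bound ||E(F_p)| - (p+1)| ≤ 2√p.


Affine points = {(0, 0), (2, 6), (2, 7), (3, 2), (3, 11), (4, 4), (4, 9), (5, 0), (6, 1), (6, 12), (7, 5), (7, 8), (8, 0), (9, 6), (9, 7), (10, 3), (10, 10), (11, 4), (11, 9)}; affine count = 19; |E(F_13)| = 20.

Discriminant check: Δ ∝ 4a³ + 27b² = 4·1³ + 27·0² = 4·1 + 27·0 ≡ 4 (mod 13). Nonzero ⇒ E is nonsingular.
For each x ∈ F_13, compute rhs = x³ + 1·x + 0 mod 13, then count y ∈ F_13 with y² ≡ rhs.
  x = 0: rhs = 0, matching y values: 0 (1 points).
  x = 1: rhs = 2, matching y values: none (0 points).
  x = 2: rhs = 10, matching y values: 6, 7 (2 points).
  x = 3: rhs = 4, matching y values: 2, 11 (2 points).
  x = 4: rhs = 3, matching y values: 4, 9 (2 points).
  x = 5: rhs = 0, matching y values: 0 (1 points).
  x = 6: rhs = 1, matching y values: 1, 12 (2 points).
  x = 7: rhs = 12, matching y values: 5, 8 (2 points).
  x = 8: rhs = 0, matching y values: 0 (1 points).
  x = 9: rhs = 10, matching y values: 6, 7 (2 points).
  x = 10: rhs = 9, matching y values: 3, 10 (2 points).
  x = 11: rhs = 3, matching y values: 4, 9 (2 points).
  x = 12: rhs = 11, matching y values: none (0 points).
Total affine count: 19.
Full point count |E(F_13)| = 19 + 1 = 20.
Hasse bound: |20 − (13+1)| = |6| = 6 ≤ 2√13 ≈ 7.2111 ✓.


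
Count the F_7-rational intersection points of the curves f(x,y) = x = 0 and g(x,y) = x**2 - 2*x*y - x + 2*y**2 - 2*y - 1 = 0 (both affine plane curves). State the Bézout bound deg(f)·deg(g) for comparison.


Common zeros: ∅; count = 0; Bézout bound = 2.

deg(f) = 1, deg(g) = 2, so Bézout bound = 2.
Scan x ∈ F_7. For each x, list the y ∈ F_7 with f(x, y) ≡ 0 and those with g(x, y) ≡ 0 (mod 7); the common zeros in that column are the intersection.
  x = 0: f ≡ 0 at y ∈ {0, 1, 2, 3, 4, 5, 6}; g ≡ 0 at y ∈ ∅; common: ∅.
  x = 1: f ≡ 0 at y ∈ ∅; g ≡ 0 at y ∈ ∅; common: ∅.
  x = 2: f ≡ 0 at y ∈ ∅; g ≡ 0 at y ∈ {5}; common: ∅.
  x = 3: f ≡ 0 at y ∈ ∅; g ≡ 0 at y ∈ ∅; common: ∅.
  x = 4: f ≡ 0 at y ∈ ∅; g ≡ 0 at y ∈ ∅; common: ∅.
  x = 5: f ≡ 0 at y ∈ ∅; g ≡ 0 at y ∈ ∅; common: ∅.
  x = 6: f ≡ 0 at y ∈ ∅; g ≡ 0 at y ∈ ∅; common: ∅.
Collecting: common zeros = ∅, so the count is 0.
Comparison with the Bézout bound: 0 ≤ 2 = deg(f)·deg(g), as expected for curves with no common component (the affine F_7-count falls short of the bound because intersections may lie at infinity, over extension fields, or carry multiplicity).


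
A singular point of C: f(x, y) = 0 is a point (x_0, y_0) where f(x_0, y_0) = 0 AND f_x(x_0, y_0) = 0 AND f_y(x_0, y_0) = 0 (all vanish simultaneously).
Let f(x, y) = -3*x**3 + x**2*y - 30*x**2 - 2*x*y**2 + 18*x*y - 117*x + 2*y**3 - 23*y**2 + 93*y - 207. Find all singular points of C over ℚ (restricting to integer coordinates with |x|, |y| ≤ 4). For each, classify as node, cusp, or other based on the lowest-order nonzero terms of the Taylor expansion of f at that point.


Singular points: {(-3, 3)}; classification: cusp.

Compute partial derivatives:
  f_x = -9*x**2 + 2*x*y - 60*x - 2*y**2 + 18*y - 117.
  f_y = x**2 - 4*x*y + 18*x + 6*y**2 - 46*y + 93.
Scan x_0 ∈ {−4, ..., 4}. For each x_0, f_y(x_0, y) is a polynomial in y; find its integer roots y ∈ {−4, ..., 4}, then test f_x and f at those candidates.
  x = -4: f_y(-4, y) = 6*y**2 - 30*y + 37; no integer root y with |y| ≤ 4.
  x = -3: f_y(-3, y) = 6*y**2 - 34*y + 48; vanishes at y ∈ {3}. (-3, 3): f_x = 0, f = 0 — SINGULAR.
  x = -2: f_y(-2, y) = 6*y**2 - 38*y + 61; no integer root y with |y| ≤ 4.
  x = -1: f_y(-1, y) = 6*y**2 - 42*y + 76; no integer root y with |y| ≤ 4.
  x = 0: f_y(0, y) = 6*y**2 - 46*y + 93; no integer root y with |y| ≤ 4.
  x = 1: f_y(1, y) = 6*y**2 - 50*y + 112; no integer root y with |y| ≤ 4.
  x = 2: f_y(2, y) = 6*y**2 - 54*y + 133; no integer root y with |y| ≤ 4.
  x = 3: f_y(3, y) = 6*y**2 - 58*y + 156; no integer root y with |y| ≤ 4.
  x = 4: f_y(4, y) = 6*y**2 - 62*y + 181; no integer root y with |y| ≤ 4.
Only singular point on the grid: (-3, 3).
Classify: substitute x = -3 + u, y = 3 + v and expand: f = -3*u**3 + u**2*v - 2*u*v**2 + 2*v**3 + v**2.
No constant or linear terms (consistent with a singular point). Quadratic part: v**2. Cubic part: -3*u**3 + u**2*v - 2*u*v**2 + 2*v**3.
The quadratic part v**2 is a perfect square, so there is a single (double) tangent line v = 0, i.e. y = 3. Restricting the cubic part to that line (v = 0) leaves -3*u**3 ≠ 0, so f is not divisible by v and the branch is v² ≈ 3*u**3 to lowest order — this is a cusp.
Classification: cusp.


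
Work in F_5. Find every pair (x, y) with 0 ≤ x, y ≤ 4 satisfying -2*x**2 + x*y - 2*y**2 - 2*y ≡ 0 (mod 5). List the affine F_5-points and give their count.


Affine F_5-points: {(0, 0), (0, 4), (1, 1), (2, 1), (2, 4)}; count = 5.

For each of the 25 pairs (x, y) ∈ F_5², evaluate f(x, y) mod 5. Record the zeros.
  x = 0: [0↦0, 1↦1, 2↦3, 3↦1, 4↦0]  zeros at y ∈ {0, 4}
  x = 1: [0↦3, 1↦0, 2↦3, 3↦2, 4↦2]  zeros at y ∈ {1}
  x = 2: [0↦2, 1↦0, 2↦4, 3↦4, 4↦0]  zeros at y ∈ {1, 4}
  x = 3: [0↦2, 1↦1, 2↦1, 3↦2, 4↦4]  zeros at y ∈ ∅
  x = 4: [0↦3, 1↦3, 2↦4, 3↦1, 4↦4]  zeros at y ∈ ∅
Collecting zeros: affine points = {(0, 0), (0, 4), (1, 1), (2, 1), (2, 4)}.
Total count |C(F_5)_aff| = 5.


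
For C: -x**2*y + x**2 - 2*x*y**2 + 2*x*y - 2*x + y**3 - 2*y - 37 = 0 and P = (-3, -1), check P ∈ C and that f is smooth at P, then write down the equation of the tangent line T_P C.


Tangent line at P: -18*x - 26*y - 80 = 0.

Step 1: f(-3, -1) = 0, so P lies on C.
Step 2: partial derivatives
  f_x(x, y) = -2*x*y + 2*x - 2*y**2 + 2*y - 2, f_y(x, y) = -x**2 - 4*x*y + 2*x + 3*y**2 - 2.
  f_x(P) = -18, f_y(P) = -26 (gradient nonzero, so P is smooth).
Step 3: tangent line at P: -18·(x − -3) + -26·(y − -1) = 0.
Expanding: -18*x - 26*y - 80 = 0.


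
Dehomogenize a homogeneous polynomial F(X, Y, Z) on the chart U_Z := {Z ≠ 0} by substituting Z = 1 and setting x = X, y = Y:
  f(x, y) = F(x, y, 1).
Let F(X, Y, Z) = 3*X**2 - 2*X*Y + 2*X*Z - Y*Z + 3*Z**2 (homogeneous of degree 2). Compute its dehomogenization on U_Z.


f(x, y) = 3*x**2 - 2*x*y + 2*x - y + 3

On U_Z we set Z = 1. Each monomial c·X^i·Y^j·Z^k in F becomes c·x^i·y^j·1^k = c·x^i·y^j.
Substituting Z = 1: F(X, Y, 1) = 3*x**2 - 2*x*y + 2*x - y + 3.
Note: deg(f) ≤ deg(F) = 2; strict inequality happens when F is divisible by Z (lost terms).


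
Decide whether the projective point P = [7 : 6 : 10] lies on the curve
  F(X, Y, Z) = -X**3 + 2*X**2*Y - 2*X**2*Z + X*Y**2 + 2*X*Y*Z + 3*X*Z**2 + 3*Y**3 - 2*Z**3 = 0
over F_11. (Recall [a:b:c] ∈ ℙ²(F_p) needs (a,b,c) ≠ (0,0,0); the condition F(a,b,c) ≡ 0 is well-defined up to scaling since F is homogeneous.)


F(7,6,10) ≡ 5 (mod 11); P is NOT on the curve.

Evaluate F(7, 6, 10) term-by-term (mod 11).
  -X**3 ↦ -1·343·1·1 = -343
  2*X**2*Y ↦ 2·49·6·1 = 588
  -2*X**2*Z ↦ -2·49·1·10 = -980
  X*Y**2 ↦ 1·7·36·1 = 252
  2*X*Y*Z ↦ 2·7·6·10 = 840
  3*X*Z**2 ↦ 3·7·1·100 = 2100
  3*Y**3 ↦ 3·1·216·1 = 648
  -2*Z**3 ↦ -2·1·1·1000 = -2000
Sum: F(7, 6, 10) = (-343) + (588) + (-980) + (252) + (840) + (2100) + (648) + (-2000) = 1105.
Reducing mod 11: 1105 ≡ 5 (mod 11).
Since F(a, b, c) ≡ 5 ≠ 0 (mod 11), P does NOT lie on the curve.


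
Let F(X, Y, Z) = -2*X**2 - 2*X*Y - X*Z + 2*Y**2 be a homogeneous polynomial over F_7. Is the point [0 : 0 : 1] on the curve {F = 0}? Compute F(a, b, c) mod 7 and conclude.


F(0,0,1) ≡ 0 (mod 7); P is on the curve.

Evaluate F(0, 0, 1) term-by-term (mod 7).
  -2*X**2 ↦ -2·0·1·1 = 0
  -2*X*Y ↦ -2·0·0·1 = 0
  -X*Z ↦ -1·0·1·1 = 0
  2*Y**2 ↦ 2·1·0·1 = 0
Sum: F(0, 0, 1) = (0) + (0) + (0) + (0) = 0.
Reducing mod 7: 0 ≡ 0 (mod 7).
Since F(a, b, c) ≡ 0 (mod 7), P lies on the curve.


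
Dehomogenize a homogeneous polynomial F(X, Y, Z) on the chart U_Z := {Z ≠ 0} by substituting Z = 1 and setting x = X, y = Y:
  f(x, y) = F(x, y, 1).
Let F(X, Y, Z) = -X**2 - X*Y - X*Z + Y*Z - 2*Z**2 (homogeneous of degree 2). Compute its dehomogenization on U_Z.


f(x, y) = -x**2 - x*y - x + y - 2

On U_Z we set Z = 1. Each monomial c·X^i·Y^j·Z^k in F becomes c·x^i·y^j·1^k = c·x^i·y^j.
Substituting Z = 1: F(X, Y, 1) = -x**2 - x*y - x + y - 2.
Note: deg(f) ≤ deg(F) = 2; strict inequality happens when F is divisible by Z (lost terms).


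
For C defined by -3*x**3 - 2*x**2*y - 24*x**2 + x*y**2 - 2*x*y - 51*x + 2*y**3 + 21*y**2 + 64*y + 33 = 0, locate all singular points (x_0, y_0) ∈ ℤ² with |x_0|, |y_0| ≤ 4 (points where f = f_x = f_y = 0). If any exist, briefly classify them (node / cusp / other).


Singular points: {(-2, -3)}; classification: cusp.

Compute partial derivatives:
  f_x = -9*x**2 - 4*x*y - 48*x + y**2 - 2*y - 51.
  f_y = -2*x**2 + 2*x*y - 2*x + 6*y**2 + 42*y + 64.
Scan x_0 ∈ {−4, ..., 4}. For each x_0, f_y(x_0, y) is a polynomial in y; find its integer roots y ∈ {−4, ..., 4}, then test f_x and f at those candidates.
  x = -4: f_y(-4, y) = 6*y**2 + 34*y + 40; vanishes at y ∈ {-4}. (-4, -4): f_x = -43 ≠ 0.
  x = -3: f_y(-3, y) = 6*y**2 + 36*y + 52; no integer root y with |y| ≤ 4.
  x = -2: f_y(-2, y) = 6*y**2 + 38*y + 60; vanishes at y ∈ {-3}. (-2, -3): f_x = 0, f = 0 — SINGULAR.
  x = -1: f_y(-1, y) = 6*y**2 + 40*y + 64; vanishes at y ∈ {-4}. (-1, -4): f_x = -4 ≠ 0.
  x = 0: f_y(0, y) = 6*y**2 + 42*y + 64; no integer root y with |y| ≤ 4.
  x = 1: f_y(1, y) = 6*y**2 + 44*y + 60; no integer root y with |y| ≤ 4.
  x = 2: f_y(2, y) = 6*y**2 + 46*y + 52; no integer root y with |y| ≤ 4.
  x = 3: f_y(3, y) = 6*y**2 + 48*y + 40; no integer root y with |y| ≤ 4.
  x = 4: f_y(4, y) = 6*y**2 + 50*y + 24; no integer root y with |y| ≤ 4.
Only singular point on the grid: (-2, -3).
Classify: substitute x = -2 + u, y = -3 + v and expand: f = -3*u**3 - 2*u**2*v + u*v**2 + 2*v**3 + v**2.
No constant or linear terms (consistent with a singular point). Quadratic part: v**2. Cubic part: -3*u**3 - 2*u**2*v + u*v**2 + 2*v**3.
The quadratic part v**2 is a perfect square, so there is a single (double) tangent line v = 0, i.e. y = -3. Restricting the cubic part to that line (v = 0) leaves -3*u**3 ≠ 0, so f is not divisible by v and the branch is v² ≈ 3*u**3 to lowest order — this is a cusp.
Classification: cusp.


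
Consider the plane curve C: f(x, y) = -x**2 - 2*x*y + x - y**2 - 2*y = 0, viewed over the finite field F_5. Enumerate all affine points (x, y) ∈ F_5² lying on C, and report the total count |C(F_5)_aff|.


Affine F_5-points: {(0, 0), (0, 3), (1, 0), (1, 1), (3, 1)}; count = 5.

For each of the 25 pairs (x, y) ∈ F_5², evaluate f(x, y) mod 5. Record the zeros.
  x = 0: [0↦0, 1↦2, 2↦2, 3↦0, 4↦1]  zeros at y ∈ {0, 3}
  x = 1: [0↦0, 1↦0, 2↦3, 3↦4, 4↦3]  zeros at y ∈ {0, 1}
  x = 2: [0↦3, 1↦1, 2↦2, 3↦1, 4↦3]  zeros at y ∈ ∅
  x = 3: [0↦4, 1↦0, 2↦4, 3↦1, 4↦1]  zeros at y ∈ {1}
  x = 4: [0↦3, 1↦2, 2↦4, 3↦4, 4↦2]  zeros at y ∈ ∅
Collecting zeros: affine points = {(0, 0), (0, 3), (1, 0), (1, 1), (3, 1)}.
Total count |C(F_5)_aff| = 5.


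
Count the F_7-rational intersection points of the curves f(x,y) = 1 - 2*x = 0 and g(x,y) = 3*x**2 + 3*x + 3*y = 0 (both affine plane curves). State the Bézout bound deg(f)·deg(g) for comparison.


Common zeros: {(4, 1)}; count = 1; Bézout bound = 2.

deg(f) = 1, deg(g) = 2, so Bézout bound = 2.
Scan x ∈ F_7. For each x, list the y ∈ F_7 with f(x, y) ≡ 0 and those with g(x, y) ≡ 0 (mod 7); the common zeros in that column are the intersection.
  x = 0: f ≡ 0 at y ∈ ∅; g ≡ 0 at y ∈ {0}; common: ∅.
  x = 1: f ≡ 0 at y ∈ ∅; g ≡ 0 at y ∈ {5}; common: ∅.
  x = 2: f ≡ 0 at y ∈ ∅; g ≡ 0 at y ∈ {1}; common: ∅.
  x = 3: f ≡ 0 at y ∈ ∅; g ≡ 0 at y ∈ {2}; common: ∅.
  x = 4: f ≡ 0 at y ∈ {0, 1, 2, 3, 4, 5, 6}; g ≡ 0 at y ∈ {1}; common: {1}.
  x = 5: f ≡ 0 at y ∈ ∅; g ≡ 0 at y ∈ {5}; common: ∅.
  x = 6: f ≡ 0 at y ∈ ∅; g ≡ 0 at y ∈ {0}; common: ∅.
Collecting: common zeros = {(4, 1)}, so the count is 1.
Comparison with the Bézout bound: 1 ≤ 2 = deg(f)·deg(g), as expected for curves with no common component (the affine F_7-count falls short of the bound because intersections may lie at infinity, over extension fields, or carry multiplicity).


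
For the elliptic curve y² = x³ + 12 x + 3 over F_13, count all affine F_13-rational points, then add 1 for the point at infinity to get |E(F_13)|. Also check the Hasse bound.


Affine points = {(0, 4), (0, 9), (1, 4), (1, 9), (2, 3), (2, 10), (3, 1), (3, 12), (7, 1), (7, 12), (8, 0), (11, 6), (11, 7), (12, 4), (12, 9)}; affine count = 15; |E(F_13)| = 16.

Discriminant check: Δ ∝ 4a³ + 27b² = 4·12³ + 27·3² = 4·1728 + 27·9 ≡ 5 (mod 13). Nonzero ⇒ E is nonsingular.
For each x ∈ F_13, compute rhs = x³ + 12·x + 3 mod 13, then count y ∈ F_13 with y² ≡ rhs.
  x = 0: rhs = 3, matching y values: 4, 9 (2 points).
  x = 1: rhs = 3, matching y values: 4, 9 (2 points).
  x = 2: rhs = 9, matching y values: 3, 10 (2 points).
  x = 3: rhs = 1, matching y values: 1, 12 (2 points).
  x = 4: rhs = 11, matching y values: none (0 points).
  x = 5: rhs = 6, matching y values: none (0 points).
  x = 6: rhs = 5, matching y values: none (0 points).
  x = 7: rhs = 1, matching y values: 1, 12 (2 points).
  x = 8: rhs = 0, matching y values: 0 (1 points).
  x = 9: rhs = 8, matching y values: none (0 points).
  x = 10: rhs = 5, matching y values: none (0 points).
  x = 11: rhs = 10, matching y values: 6, 7 (2 points).
  x = 12: rhs = 3, matching y values: 4, 9 (2 points).
Total affine count: 15.
Full point count |E(F_13)| = 15 + 1 = 16.
Hasse bound: |16 − (13+1)| = |2| = 2 ≤ 2√13 ≈ 7.2111 ✓.


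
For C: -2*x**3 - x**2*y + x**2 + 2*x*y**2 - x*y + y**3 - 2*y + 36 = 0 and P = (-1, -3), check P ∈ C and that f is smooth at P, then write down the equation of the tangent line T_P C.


Tangent line at P: 7*x + 37*y + 118 = 0.

Step 1: f(-1, -3) = 0, so P lies on C.
Step 2: partial derivatives
  f_x(x, y) = -6*x**2 - 2*x*y + 2*x + 2*y**2 - y, f_y(x, y) = -x**2 + 4*x*y - x + 3*y**2 - 2.
  f_x(P) = 7, f_y(P) = 37 (gradient nonzero, so P is smooth).
Step 3: tangent line at P: 7·(x − -1) + 37·(y − -3) = 0.
Expanding: 7*x + 37*y + 118 = 0.


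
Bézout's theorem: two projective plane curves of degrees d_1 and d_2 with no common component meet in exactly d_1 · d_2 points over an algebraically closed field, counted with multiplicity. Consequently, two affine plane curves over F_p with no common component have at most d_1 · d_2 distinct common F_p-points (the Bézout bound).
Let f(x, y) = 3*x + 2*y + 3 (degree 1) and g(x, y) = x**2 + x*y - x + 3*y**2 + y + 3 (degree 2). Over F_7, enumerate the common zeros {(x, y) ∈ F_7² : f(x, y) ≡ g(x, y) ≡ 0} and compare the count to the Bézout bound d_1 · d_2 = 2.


Common zeros: ∅; count = 0; Bézout bound = 2.

deg(f) = 1, deg(g) = 2, so Bézout bound = 2.
Scan x ∈ F_7. For each x, list the y ∈ F_7 with f(x, y) ≡ 0 and those with g(x, y) ≡ 0 (mod 7); the common zeros in that column are the intersection.
  x = 0: f ≡ 0 at y ∈ {2}; g ≡ 0 at y ∈ {1}; common: ∅.
  x = 1: f ≡ 0 at y ∈ {4}; g ≡ 0 at y ∈ ∅; common: ∅.
  x = 2: f ≡ 0 at y ∈ {6}; g ≡ 0 at y ∈ ∅; common: ∅.
  x = 3: f ≡ 0 at y ∈ {1}; g ≡ 0 at y ∈ ∅; common: ∅.
  x = 4: f ≡ 0 at y ∈ {3}; g ≡ 0 at y ∈ ∅; common: ∅.
  x = 5: f ≡ 0 at y ∈ {5}; g ≡ 0 at y ∈ ∅; common: ∅.
  x = 6: f ≡ 0 at y ∈ {0}; g ≡ 0 at y ∈ ∅; common: ∅.
Collecting: common zeros = ∅, so the count is 0.
Comparison with the Bézout bound: 0 ≤ 2 = deg(f)·deg(g), as expected for curves with no common component (the affine F_7-count falls short of the bound because intersections may lie at infinity, over extension fields, or carry multiplicity).


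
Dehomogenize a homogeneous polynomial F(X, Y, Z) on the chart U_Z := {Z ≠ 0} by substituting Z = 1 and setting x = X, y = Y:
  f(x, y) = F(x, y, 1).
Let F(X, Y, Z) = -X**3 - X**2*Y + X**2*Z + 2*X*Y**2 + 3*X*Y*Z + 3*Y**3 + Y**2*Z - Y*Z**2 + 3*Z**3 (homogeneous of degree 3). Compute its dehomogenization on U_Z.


f(x, y) = -x**3 - x**2*y + x**2 + 2*x*y**2 + 3*x*y + 3*y**3 + y**2 - y + 3

On U_Z we set Z = 1. Each monomial c·X^i·Y^j·Z^k in F becomes c·x^i·y^j·1^k = c·x^i·y^j.
Substituting Z = 1: F(X, Y, 1) = -x**3 - x**2*y + x**2 + 2*x*y**2 + 3*x*y + 3*y**3 + y**2 - y + 3.
Note: deg(f) ≤ deg(F) = 3; strict inequality happens when F is divisible by Z (lost terms).


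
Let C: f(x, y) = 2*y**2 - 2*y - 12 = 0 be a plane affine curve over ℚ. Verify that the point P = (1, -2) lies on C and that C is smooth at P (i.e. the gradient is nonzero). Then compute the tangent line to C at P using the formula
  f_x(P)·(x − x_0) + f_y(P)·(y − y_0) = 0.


Tangent line at P: -10*y - 20 = 0.

Step 1: f(1, -2) = 0, so P lies on C.
Step 2: partial derivatives
  f_x(x, y) = 0, f_y(x, y) = 4*y - 2.
  f_x(P) = 0, f_y(P) = -10 (gradient nonzero, so P is smooth).
Step 3: tangent line at P: 0·(x − 1) + -10·(y − -2) = 0.
Expanding: -10*y - 20 = 0.


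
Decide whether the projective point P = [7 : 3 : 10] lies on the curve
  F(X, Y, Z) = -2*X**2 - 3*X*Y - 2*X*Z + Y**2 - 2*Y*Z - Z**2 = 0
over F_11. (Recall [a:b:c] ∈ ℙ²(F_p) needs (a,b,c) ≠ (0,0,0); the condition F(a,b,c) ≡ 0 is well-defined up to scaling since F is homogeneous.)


F(7,3,10) ≡ 10 (mod 11); P is NOT on the curve.

Evaluate F(7, 3, 10) term-by-term (mod 11).
  -2*X**2 ↦ -2·49·1·1 = -98
  -3*X*Y ↦ -3·7·3·1 = -63
  -2*X*Z ↦ -2·7·1·10 = -140
  Y**2 ↦ 1·1·9·1 = 9
  -2*Y*Z ↦ -2·1·3·10 = -60
  -Z**2 ↦ -1·1·1·100 = -100
Sum: F(7, 3, 10) = (-98) + (-63) + (-140) + (9) + (-60) + (-100) = -452.
Reducing mod 11: -452 ≡ 10 (mod 11).
Since F(a, b, c) ≡ 10 ≠ 0 (mod 11), P does NOT lie on the curve.


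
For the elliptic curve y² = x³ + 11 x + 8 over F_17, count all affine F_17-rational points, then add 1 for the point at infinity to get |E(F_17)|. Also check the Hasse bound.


Affine points = {(0, 5), (0, 12), (2, 2), (2, 15), (3, 0), (5, 1), (5, 16), (6, 1), (6, 16), (8, 8), (8, 9), (10, 8), (10, 9), (11, 7), (11, 10), (12, 7), (12, 10), (13, 6), (13, 11), (14, 4), (14, 13), (16, 8), (16, 9)}; affine count = 23; |E(F_17)| = 24.

Discriminant check: Δ ∝ 4a³ + 27b² = 4·11³ + 27·8² = 4·1331 + 27·64 ≡ 14 (mod 17). Nonzero ⇒ E is nonsingular.
For each x ∈ F_17, compute rhs = x³ + 11·x + 8 mod 17, then count y ∈ F_17 with y² ≡ rhs.
  x = 0: rhs = 8, matching y values: 5, 12 (2 points).
  x = 1: rhs = 3, matching y values: none (0 points).
  x = 2: rhs = 4, matching y values: 2, 15 (2 points).
  x = 3: rhs = 0, matching y values: 0 (1 points).
  x = 4: rhs = 14, matching y values: none (0 points).
  x = 5: rhs = 1, matching y values: 1, 16 (2 points).
  x = 6: rhs = 1, matching y values: 1, 16 (2 points).
  x = 7: rhs = 3, matching y values: none (0 points).
  x = 8: rhs = 13, matching y values: 8, 9 (2 points).
  x = 9: rhs = 3, matching y values: none (0 points).
  x = 10: rhs = 13, matching y values: 8, 9 (2 points).
  x = 11: rhs = 15, matching y values: 7, 10 (2 points).
  x = 12: rhs = 15, matching y values: 7, 10 (2 points).
  x = 13: rhs = 2, matching y values: 6, 11 (2 points).
  x = 14: rhs = 16, matching y values: 4, 13 (2 points).
  x = 15: rhs = 12, matching y values: none (0 points).
  x = 16: rhs = 13, matching y values: 8, 9 (2 points).
Total affine count: 23.
Full point count |E(F_17)| = 23 + 1 = 24.
Hasse bound: |24 − (17+1)| = |6| = 6 ≤ 2√17 ≈ 8.2462 ✓.


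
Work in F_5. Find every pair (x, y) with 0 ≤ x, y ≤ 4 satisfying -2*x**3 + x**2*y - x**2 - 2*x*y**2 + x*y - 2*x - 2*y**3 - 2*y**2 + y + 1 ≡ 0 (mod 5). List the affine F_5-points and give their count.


Affine F_5-points: {(0, 4), (1, 2), (1, 3), (2, 3), (3, 1), (3, 2), (3, 3), (4, 2), (4, 4)}; count = 9.

For each of the 25 pairs (x, y) ∈ F_5², evaluate f(x, y) mod 5. Record the zeros.
  x = 0: [0↦1, 1↦3, 2↦4, 3↦2, 4↦0]  zeros at y ∈ {4}
  x = 1: [0↦1, 1↦3, 2↦0, 3↦0, 4↦1]  zeros at y ∈ {2, 3}
  x = 2: [0↦2, 1↦1, 2↦1, 3↦0, 4↦1]  zeros at y ∈ {3}
  x = 3: [0↦2, 1↦0, 2↦0, 3↦0, 4↦3]  zeros at y ∈ {1, 2, 3}
  x = 4: [0↦4, 1↦3, 2↦0, 3↦3, 4↦0]  zeros at y ∈ {2, 4}
Collecting zeros: affine points = {(0, 4), (1, 2), (1, 3), (2, 3), (3, 1), (3, 2), (3, 3), (4, 2), (4, 4)}.
Total count |C(F_5)_aff| = 9.


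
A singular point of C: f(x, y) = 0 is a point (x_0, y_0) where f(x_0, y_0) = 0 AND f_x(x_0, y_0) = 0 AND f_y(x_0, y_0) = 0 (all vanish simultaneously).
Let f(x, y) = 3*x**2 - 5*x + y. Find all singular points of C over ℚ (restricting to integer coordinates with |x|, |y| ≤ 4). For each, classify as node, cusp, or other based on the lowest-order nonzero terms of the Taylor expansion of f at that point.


No singular points in the scanned grid; C is smooth there.

Compute partial derivatives:
  f_x = 6*x - 5.
  f_y = 1.
f_y = 1 is a nonzero constant, so f_y never vanishes: no point (x, y) can satisfy f = f_x = f_y = 0. In particular no (x, y) ∈ {−4, ..., 4}² is singular; the curve is smooth.


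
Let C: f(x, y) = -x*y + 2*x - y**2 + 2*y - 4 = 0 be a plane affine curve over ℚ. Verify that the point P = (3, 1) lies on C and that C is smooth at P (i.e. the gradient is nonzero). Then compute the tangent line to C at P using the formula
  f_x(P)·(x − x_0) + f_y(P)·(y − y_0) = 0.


Tangent line at P: x - 3*y = 0.

Step 1: f(3, 1) = 0, so P lies on C.
Step 2: partial derivatives
  f_x(x, y) = 2 - y, f_y(x, y) = -x - 2*y + 2.
  f_x(P) = 1, f_y(P) = -3 (gradient nonzero, so P is smooth).
Step 3: tangent line at P: 1·(x − 3) + -3·(y − 1) = 0.
Expanding: x - 3*y = 0.


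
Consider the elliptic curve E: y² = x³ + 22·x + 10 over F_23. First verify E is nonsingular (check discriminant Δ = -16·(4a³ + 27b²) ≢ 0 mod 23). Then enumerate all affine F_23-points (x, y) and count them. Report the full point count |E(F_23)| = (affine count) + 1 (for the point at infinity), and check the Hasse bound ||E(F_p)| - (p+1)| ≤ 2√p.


Affine points = {(2, 4), (2, 19), (4, 1), (4, 22), (6, 6), (6, 17), (7, 1), (7, 22), (8, 10), (8, 13), (12, 1), (12, 22), (13, 3), (13, 20), (14, 7), (14, 16), (15, 9), (15, 14), (20, 3), (20, 20), (21, 2), (21, 21)}; affine count = 22; |E(F_23)| = 23.

Discriminant check: Δ ∝ 4a³ + 27b² = 4·22³ + 27·10² = 4·10648 + 27·100 ≡ 5 (mod 23). Nonzero ⇒ E is nonsingular.
For each x ∈ F_23, compute rhs = x³ + 22·x + 10 mod 23, then count y ∈ F_23 with y² ≡ rhs.
  x = 0: rhs = 10, matching y values: none (0 points).
  x = 1: rhs = 10, matching y values: none (0 points).
  x = 2: rhs = 16, matching y values: 4, 19 (2 points).
  x = 3: rhs = 11, matching y values: none (0 points).
  x = 4: rhs = 1, matching y values: 1, 22 (2 points).
  x = 5: rhs = 15, matching y values: none (0 points).
  x = 6: rhs = 13, matching y values: 6, 17 (2 points).
  x = 7: rhs = 1, matching y values: 1, 22 (2 points).
  x = 8: rhs = 8, matching y values: 10, 13 (2 points).
  x = 9: rhs = 17, matching y values: none (0 points).
  x = 10: rhs = 11, matching y values: none (0 points).
  x = 11: rhs = 19, matching y values: none (0 points).
  x = 12: rhs = 1, matching y values: 1, 22 (2 points).
  x = 13: rhs = 9, matching y values: 3, 20 (2 points).
  x = 14: rhs = 3, matching y values: 7, 16 (2 points).
  x = 15: rhs = 12, matching y values: 9, 14 (2 points).
  x = 16: rhs = 19, matching y values: none (0 points).
  x = 17: rhs = 7, matching y values: none (0 points).
  x = 18: rhs = 5, matching y values: none (0 points).
  x = 19: rhs = 19, matching y values: none (0 points).
  x = 20: rhs = 9, matching y values: 3, 20 (2 points).
  x = 21: rhs = 4, matching y values: 2, 21 (2 points).
  x = 22: rhs = 10, matching y values: none (0 points).
Total affine count: 22.
Full point count |E(F_23)| = 22 + 1 = 23.
Hasse bound: |23 − (23+1)| = |-1| = 1 ≤ 2√23 ≈ 9.5917 ✓.


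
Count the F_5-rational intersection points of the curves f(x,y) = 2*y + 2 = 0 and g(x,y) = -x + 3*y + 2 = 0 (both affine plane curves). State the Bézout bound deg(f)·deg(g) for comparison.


Common zeros: {(4, 4)}; count = 1; Bézout bound = 1.

deg(f) = 1, deg(g) = 1, so Bézout bound = 1.
Scan x ∈ F_5. For each x, list the y ∈ F_5 with f(x, y) ≡ 0 and those with g(x, y) ≡ 0 (mod 5); the common zeros in that column are the intersection.
  x = 0: f ≡ 0 at y ∈ {4}; g ≡ 0 at y ∈ {1}; common: ∅.
  x = 1: f ≡ 0 at y ∈ {4}; g ≡ 0 at y ∈ {3}; common: ∅.
  x = 2: f ≡ 0 at y ∈ {4}; g ≡ 0 at y ∈ {0}; common: ∅.
  x = 3: f ≡ 0 at y ∈ {4}; g ≡ 0 at y ∈ {2}; common: ∅.
  x = 4: f ≡ 0 at y ∈ {4}; g ≡ 0 at y ∈ {4}; common: {4}.
Collecting: common zeros = {(4, 4)}, so the count is 1.
Comparison with the Bézout bound: 1 ≤ 1 = deg(f)·deg(g), as expected for curves with no common component (the bound is attained).


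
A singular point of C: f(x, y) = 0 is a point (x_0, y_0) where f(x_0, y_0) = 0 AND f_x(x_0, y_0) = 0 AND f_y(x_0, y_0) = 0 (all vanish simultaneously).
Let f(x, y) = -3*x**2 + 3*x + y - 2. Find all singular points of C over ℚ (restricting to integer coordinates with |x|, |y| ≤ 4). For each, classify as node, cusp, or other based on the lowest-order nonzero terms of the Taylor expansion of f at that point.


No singular points in the scanned grid; C is smooth there.

Compute partial derivatives:
  f_x = 3 - 6*x.
  f_y = 1.
f_y = 1 is a nonzero constant, so f_y never vanishes: no point (x, y) can satisfy f = f_x = f_y = 0. In particular no (x, y) ∈ {−4, ..., 4}² is singular; the curve is smooth.


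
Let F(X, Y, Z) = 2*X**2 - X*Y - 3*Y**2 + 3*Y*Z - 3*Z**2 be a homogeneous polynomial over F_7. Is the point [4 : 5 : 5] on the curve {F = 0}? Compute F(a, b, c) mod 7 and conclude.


F(4,5,5) ≡ 0 (mod 7); P is on the curve.

Evaluate F(4, 5, 5) term-by-term (mod 7).
  2*X**2 ↦ 2·16·1·1 = 32
  -X*Y ↦ -1·4·5·1 = -20
  -3*Y**2 ↦ -3·1·25·1 = -75
  3*Y*Z ↦ 3·1·5·5 = 75
  -3*Z**2 ↦ -3·1·1·25 = -75
Sum: F(4, 5, 5) = (32) + (-20) + (-75) + (75) + (-75) = -63.
Reducing mod 7: -63 ≡ 0 (mod 7).
Since F(a, b, c) ≡ 0 (mod 7), P lies on the curve.


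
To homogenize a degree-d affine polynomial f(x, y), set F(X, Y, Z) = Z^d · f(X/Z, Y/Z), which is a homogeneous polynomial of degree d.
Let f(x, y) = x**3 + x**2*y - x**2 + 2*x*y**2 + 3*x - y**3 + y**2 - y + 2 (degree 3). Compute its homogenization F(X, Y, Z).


F(X, Y, Z) = X**3 + X**2*Y - X**2*Z + 2*X*Y**2 + 3*X*Z**2 - Y**3 + Y**2*Z - Y*Z**2 + 2*Z**3

deg(f) = 3.
Substitute x = X/Z, y = Y/Z into f, then multiply by Z^3.
  monomial 1·x^3·y^0 ↦ 1·X^3·Y^0·Z^0.
  monomial 1·x^2·y^1 ↦ 1·X^2·Y^1·Z^0.
  monomial -1·x^2·y^0 ↦ -1·X^2·Y^0·Z^1.
  monomial 2·x^1·y^2 ↦ 2·X^1·Y^2·Z^0.
  monomial 3·x^1·y^0 ↦ 3·X^1·Y^0·Z^2.
  monomial -1·x^0·y^3 ↦ -1·X^0·Y^3·Z^0.
  monomial 1·x^0·y^2 ↦ 1·X^0·Y^2·Z^1.
  monomial -1·x^0·y^1 ↦ -1·X^0·Y^1·Z^2.
  monomial 2·x^0·y^0 ↦ 2·X^0·Y^0·Z^3.
Collecting: F(X, Y, Z) = X**3 + X**2*Y - X**2*Z + 2*X*Y**2 + 3*X*Z**2 - Y**3 + Y**2*Z - Y*Z**2 + 2*Z**3.


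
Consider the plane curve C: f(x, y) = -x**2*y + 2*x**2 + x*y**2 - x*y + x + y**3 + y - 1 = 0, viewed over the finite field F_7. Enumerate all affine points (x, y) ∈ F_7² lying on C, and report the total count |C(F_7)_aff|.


Affine F_7-points: {(1, 3), (1, 5), (2, 1), (4, 0), (4, 1), (4, 2), (6, 0), (6, 3), (6, 5)}; count = 9.

For each of the 49 pairs (x, y) ∈ F_7², evaluate f(x, y) mod 7. Record the zeros.
  x = 0: [0↦6, 1↦1, 2↦2, 3↦1, 4↦4, 5↦3, 6↦4]  zeros at y ∈ ∅
  x = 1: [0↦2, 1↦3, 2↦5, 3↦0, 4↦1, 5↦0, 6↦3]  zeros at y ∈ {3, 5}
  x = 2: [0↦2, 1↦0, 2↦1, 3↦4, 4↦1, 5↦5, 6↦1]  zeros at y ∈ {1}
  x = 3: [0↦6, 1↦6, 2↦4, 3↦6, 4↦4, 5↦4, 6↦5]  zeros at y ∈ ∅
  x = 4: [0↦0, 1↦0, 2↦0, 3↦6, 4↦3, 5↦4, 6↦1]  zeros at y ∈ {0, 1, 2}
  x = 5: [0↦5, 1↦3, 2↦3, 3↦4, 4↦5, 5↦5, 6↦3]  zeros at y ∈ ∅
  x = 6: [0↦0, 1↦1, 2↦6, 3↦0, 4↦3, 5↦0, 6↦4]  zeros at y ∈ {0, 3, 5}
Collecting zeros: affine points = {(1, 3), (1, 5), (2, 1), (4, 0), (4, 1), (4, 2), (6, 0), (6, 3), (6, 5)}.
Total count |C(F_7)_aff| = 9.


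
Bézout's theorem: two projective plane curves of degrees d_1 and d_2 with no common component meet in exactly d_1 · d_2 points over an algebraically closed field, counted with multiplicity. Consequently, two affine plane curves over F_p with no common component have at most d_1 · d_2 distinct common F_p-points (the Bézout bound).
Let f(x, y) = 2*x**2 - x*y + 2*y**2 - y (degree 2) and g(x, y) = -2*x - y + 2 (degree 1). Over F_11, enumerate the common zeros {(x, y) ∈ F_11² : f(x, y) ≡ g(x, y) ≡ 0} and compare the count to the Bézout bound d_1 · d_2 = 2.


Common zeros: {(2, 9), (3, 7)}; count = 2; Bézout bound = 2.

deg(f) = 2, deg(g) = 1, so Bézout bound = 2.
Scan x ∈ F_11. For each x, list the y ∈ F_11 with f(x, y) ≡ 0 and those with g(x, y) ≡ 0 (mod 11); the common zeros in that column are the intersection.
  x = 0: f ≡ 0 at y ∈ {0, 6}; g ≡ 0 at y ∈ {2}; common: ∅.
  x = 1: f ≡ 0 at y ∈ ∅; g ≡ 0 at y ∈ {0}; common: ∅.
  x = 2: f ≡ 0 at y ∈ {9}; g ≡ 0 at y ∈ {9}; common: {9}.
  x = 3: f ≡ 0 at y ∈ {6, 7}; g ≡ 0 at y ∈ {7}; common: {7}.
  x = 4: f ≡ 0 at y ∈ {4}; g ≡ 0 at y ∈ {5}; common: ∅.
  x = 5: f ≡ 0 at y ∈ ∅; g ≡ 0 at y ∈ {3}; common: ∅.
  x = 6: f ≡ 0 at y ∈ {2, 7}; g ≡ 0 at y ∈ {1}; common: ∅.
  x = 7: f ≡ 0 at y ∈ ∅; g ≡ 0 at y ∈ {10}; common: ∅.
  x = 8: f ≡ 0 at y ∈ {1, 9}; g ≡ 0 at y ∈ {8}; common: ∅.
  x = 9: f ≡ 0 at y ∈ {1, 4}; g ≡ 0 at y ∈ {6}; common: ∅.
  x = 10: f ≡ 0 at y ∈ ∅; g ≡ 0 at y ∈ {4}; common: ∅.
Collecting: common zeros = {(2, 9), (3, 7)}, so the count is 2.
Comparison with the Bézout bound: 2 ≤ 2 = deg(f)·deg(g), as expected for curves with no common component (the bound is attained).


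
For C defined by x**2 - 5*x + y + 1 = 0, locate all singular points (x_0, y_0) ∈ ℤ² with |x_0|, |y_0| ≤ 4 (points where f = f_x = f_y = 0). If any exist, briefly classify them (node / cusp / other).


No singular points in the scanned grid; C is smooth there.

Compute partial derivatives:
  f_x = 2*x - 5.
  f_y = 1.
f_y = 1 is a nonzero constant, so f_y never vanishes: no point (x, y) can satisfy f = f_x = f_y = 0. In particular no (x, y) ∈ {−4, ..., 4}² is singular; the curve is smooth.


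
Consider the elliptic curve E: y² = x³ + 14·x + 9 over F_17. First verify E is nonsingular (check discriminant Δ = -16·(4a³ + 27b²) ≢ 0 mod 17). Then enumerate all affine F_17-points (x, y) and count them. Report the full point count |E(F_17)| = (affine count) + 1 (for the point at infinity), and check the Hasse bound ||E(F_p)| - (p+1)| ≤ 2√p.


Affine points = {(0, 3), (0, 14), (5, 0), (7, 5), (7, 12), (8, 2), (8, 15), (11, 7), (11, 10), (12, 1), (12, 16), (13, 5), (13, 12), (14, 5), (14, 12)}; affine count = 15; |E(F_17)| = 16.

Discriminant check: Δ ∝ 4a³ + 27b² = 4·14³ + 27·9² = 4·2744 + 27·81 ≡ 5 (mod 17). Nonzero ⇒ E is nonsingular.
For each x ∈ F_17, compute rhs = x³ + 14·x + 9 mod 17, then count y ∈ F_17 with y² ≡ rhs.
  x = 0: rhs = 9, matching y values: 3, 14 (2 points).
  x = 1: rhs = 7, matching y values: none (0 points).
  x = 2: rhs = 11, matching y values: none (0 points).
  x = 3: rhs = 10, matching y values: none (0 points).
  x = 4: rhs = 10, matching y values: none (0 points).
  x = 5: rhs = 0, matching y values: 0 (1 points).
  x = 6: rhs = 3, matching y values: none (0 points).
  x = 7: rhs = 8, matching y values: 5, 12 (2 points).
  x = 8: rhs = 4, matching y values: 2, 15 (2 points).
  x = 9: rhs = 14, matching y values: none (0 points).
  x = 10: rhs = 10, matching y values: none (0 points).
  x = 11: rhs = 15, matching y values: 7, 10 (2 points).
  x = 12: rhs = 1, matching y values: 1, 16 (2 points).
  x = 13: rhs = 8, matching y values: 5, 12 (2 points).
  x = 14: rhs = 8, matching y values: 5, 12 (2 points).
  x = 15: rhs = 7, matching y values: none (0 points).
  x = 16: rhs = 11, matching y values: none (0 points).
Total affine count: 15.
Full point count |E(F_17)| = 15 + 1 = 16.
Hasse bound: |16 − (17+1)| = |-2| = 2 ≤ 2√17 ≈ 8.2462 ✓.


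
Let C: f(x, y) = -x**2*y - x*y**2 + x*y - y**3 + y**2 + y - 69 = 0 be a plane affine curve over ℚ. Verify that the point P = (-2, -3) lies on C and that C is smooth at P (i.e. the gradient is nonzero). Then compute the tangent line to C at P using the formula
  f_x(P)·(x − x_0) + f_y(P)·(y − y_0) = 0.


Tangent line at P: -24*x - 50*y - 198 = 0.

Step 1: f(-2, -3) = 0, so P lies on C.
Step 2: partial derivatives
  f_x(x, y) = -2*x*y - y**2 + y, f_y(x, y) = -x**2 - 2*x*y + x - 3*y**2 + 2*y + 1.
  f_x(P) = -24, f_y(P) = -50 (gradient nonzero, so P is smooth).
Step 3: tangent line at P: -24·(x − -2) + -50·(y − -3) = 0.
Expanding: -24*x - 50*y - 198 = 0.


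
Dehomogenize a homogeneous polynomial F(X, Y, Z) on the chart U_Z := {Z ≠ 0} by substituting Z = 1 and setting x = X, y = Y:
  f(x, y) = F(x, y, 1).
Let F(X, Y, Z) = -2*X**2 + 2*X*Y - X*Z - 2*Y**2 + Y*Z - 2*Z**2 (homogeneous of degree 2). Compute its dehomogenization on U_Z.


f(x, y) = -2*x**2 + 2*x*y - x - 2*y**2 + y - 2

On U_Z we set Z = 1. Each monomial c·X^i·Y^j·Z^k in F becomes c·x^i·y^j·1^k = c·x^i·y^j.
Substituting Z = 1: F(X, Y, 1) = -2*x**2 + 2*x*y - x - 2*y**2 + y - 2.
Note: deg(f) ≤ deg(F) = 2; strict inequality happens when F is divisible by Z (lost terms).


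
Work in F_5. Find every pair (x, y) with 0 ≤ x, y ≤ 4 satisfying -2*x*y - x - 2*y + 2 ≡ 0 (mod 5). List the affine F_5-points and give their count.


Affine F_5-points: {(0, 1), (1, 4), (2, 0), (3, 3)}; count = 4.

For each of the 25 pairs (x, y) ∈ F_5², evaluate f(x, y) mod 5. Record the zeros.
  x = 0: [0↦2, 1↦0, 2↦3, 3↦1, 4↦4]  zeros at y ∈ {1}
  x = 1: [0↦1, 1↦2, 2↦3, 3↦4, 4↦0]  zeros at y ∈ {4}
  x = 2: [0↦0, 1↦4, 2↦3, 3↦2, 4↦1]  zeros at y ∈ {0}
  x = 3: [0↦4, 1↦1, 2↦3, 3↦0, 4↦2]  zeros at y ∈ {3}
  x = 4: [0↦3, 1↦3, 2↦3, 3↦3, 4↦3]  zeros at y ∈ ∅
Collecting zeros: affine points = {(0, 1), (1, 4), (2, 0), (3, 3)}.
Total count |C(F_5)_aff| = 4.


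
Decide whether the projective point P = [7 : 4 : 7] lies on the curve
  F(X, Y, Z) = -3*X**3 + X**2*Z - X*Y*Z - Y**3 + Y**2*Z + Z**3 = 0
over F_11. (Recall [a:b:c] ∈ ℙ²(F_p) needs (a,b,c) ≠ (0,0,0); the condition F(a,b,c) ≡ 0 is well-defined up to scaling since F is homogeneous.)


F(7,4,7) ≡ 4 (mod 11); P is NOT on the curve.

Evaluate F(7, 4, 7) term-by-term (mod 11).
  -3*X**3 ↦ -3·343·1·1 = -1029
  X**2*Z ↦ 1·49·1·7 = 343
  -X*Y*Z ↦ -1·7·4·7 = -196
  -Y**3 ↦ -1·1·64·1 = -64
  Y**2*Z ↦ 1·1·16·7 = 112
  Z**3 ↦ 1·1·1·343 = 343
Sum: F(7, 4, 7) = (-1029) + (343) + (-196) + (-64) + (112) + (343) = -491.
Reducing mod 11: -491 ≡ 4 (mod 11).
Since F(a, b, c) ≡ 4 ≠ 0 (mod 11), P does NOT lie on the curve.


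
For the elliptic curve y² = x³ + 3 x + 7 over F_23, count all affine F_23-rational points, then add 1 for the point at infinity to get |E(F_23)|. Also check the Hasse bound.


Affine points = {(5, 3), (5, 20), (7, 7), (7, 16), (9, 2), (9, 21), (10, 5), (10, 18), (12, 0), (13, 9), (13, 14), (15, 0), (17, 7), (17, 16), (19, 0), (21, 4), (21, 19), (22, 7), (22, 16)}; affine count = 19; |E(F_23)| = 20.

Discriminant check: Δ ∝ 4a³ + 27b² = 4·3³ + 27·7² = 4·27 + 27·49 ≡ 5 (mod 23). Nonzero ⇒ E is nonsingular.
For each x ∈ F_23, compute rhs = x³ + 3·x + 7 mod 23, then count y ∈ F_23 with y² ≡ rhs.
  x = 0: rhs = 7, matching y values: none (0 points).
  x = 1: rhs = 11, matching y values: none (0 points).
  x = 2: rhs = 21, matching y values: none (0 points).
  x = 3: rhs = 20, matching y values: none (0 points).
  x = 4: rhs = 14, matching y values: none (0 points).
  x = 5: rhs = 9, matching y values: 3, 20 (2 points).
  x = 6: rhs = 11, matching y values: none (0 points).
  x = 7: rhs = 3, matching y values: 7, 16 (2 points).
  x = 8: rhs = 14, matching y values: none (0 points).
  x = 9: rhs = 4, matching y values: 2, 21 (2 points).
  x = 10: rhs = 2, matching y values: 5, 18 (2 points).
  x = 11: rhs = 14, matching y values: none (0 points).
  x = 12: rhs = 0, matching y values: 0 (1 points).
  x = 13: rhs = 12, matching y values: 9, 14 (2 points).
  x = 14: rhs = 10, matching y values: none (0 points).
  x = 15: rhs = 0, matching y values: 0 (1 points).
  x = 16: rhs = 11, matching y values: none (0 points).
  x = 17: rhs = 3, matching y values: 7, 16 (2 points).
  x = 18: rhs = 5, matching y values: none (0 points).
  x = 19: rhs = 0, matching y values: 0 (1 points).
  x = 20: rhs = 17, matching y values: none (0 points).
  x = 21: rhs = 16, matching y values: 4, 19 (2 points).
  x = 22: rhs = 3, matching y values: 7, 16 (2 points).
Total affine count: 19.
Full point count |E(F_23)| = 19 + 1 = 20.
Hasse bound: |20 − (23+1)| = |-4| = 4 ≤ 2√23 ≈ 9.5917 ✓.


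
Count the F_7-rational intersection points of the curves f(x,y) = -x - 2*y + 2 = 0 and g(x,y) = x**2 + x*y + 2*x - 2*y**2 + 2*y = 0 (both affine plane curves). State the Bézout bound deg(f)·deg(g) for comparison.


Common zeros: {(0, 1)}; count = 1; Bézout bound = 2.

deg(f) = 1, deg(g) = 2, so Bézout bound = 2.
Scan x ∈ F_7. For each x, list the y ∈ F_7 with f(x, y) ≡ 0 and those with g(x, y) ≡ 0 (mod 7); the common zeros in that column are the intersection.
  x = 0: f ≡ 0 at y ∈ {1}; g ≡ 0 at y ∈ {0, 1}; common: {1}.
  x = 1: f ≡ 0 at y ∈ {4}; g ≡ 0 at y ∈ ∅; common: ∅.
  x = 2: f ≡ 0 at y ∈ {0}; g ≡ 0 at y ∈ ∅; common: ∅.
  x = 3: f ≡ 0 at y ∈ {3}; g ≡ 0 at y ∈ ∅; common: ∅.
  x = 4: f ≡ 0 at y ∈ {6}; g ≡ 0 at y ∈ {1, 2}; common: ∅.
  x = 5: f ≡ 0 at y ∈ {2}; g ≡ 0 at y ∈ {0}; common: ∅.
  x = 6: f ≡ 0 at y ∈ {5}; g ≡ 0 at y ∈ {2}; common: ∅.
Collecting: common zeros = {(0, 1)}, so the count is 1.
Comparison with the Bézout bound: 1 ≤ 2 = deg(f)·deg(g), as expected for curves with no common component (the affine F_7-count falls short of the bound because intersections may lie at infinity, over extension fields, or carry multiplicity).


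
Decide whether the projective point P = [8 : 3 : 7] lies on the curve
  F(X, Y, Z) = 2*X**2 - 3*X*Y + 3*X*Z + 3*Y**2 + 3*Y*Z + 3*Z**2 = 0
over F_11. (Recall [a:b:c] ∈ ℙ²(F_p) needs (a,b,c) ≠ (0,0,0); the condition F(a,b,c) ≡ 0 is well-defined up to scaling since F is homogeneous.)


F(8,3,7) ≡ 10 (mod 11); P is NOT on the curve.

Evaluate F(8, 3, 7) term-by-term (mod 11).
  2*X**2 ↦ 2·64·1·1 = 128
  -3*X*Y ↦ -3·8·3·1 = -72
  3*X*Z ↦ 3·8·1·7 = 168
  3*Y**2 ↦ 3·1·9·1 = 27
  3*Y*Z ↦ 3·1·3·7 = 63
  3*Z**2 ↦ 3·1·1·49 = 147
Sum: F(8, 3, 7) = (128) + (-72) + (168) + (27) + (63) + (147) = 461.
Reducing mod 11: 461 ≡ 10 (mod 11).
Since F(a, b, c) ≡ 10 ≠ 0 (mod 11), P does NOT lie on the curve.


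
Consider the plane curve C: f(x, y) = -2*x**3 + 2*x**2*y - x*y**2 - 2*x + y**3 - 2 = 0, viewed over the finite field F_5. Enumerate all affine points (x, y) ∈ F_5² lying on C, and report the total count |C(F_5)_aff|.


Affine F_5-points: {(0, 3), (1, 4), (2, 1), (3, 2), (4, 4)}; count = 5.

For each of the 25 pairs (x, y) ∈ F_5², evaluate f(x, y) mod 5. Record the zeros.
  x = 0: [0↦3, 1↦4, 2↦1, 3↦0, 4↦2]  zeros at y ∈ {3}
  x = 1: [0↦4, 1↦1, 2↦2, 3↦3, 4↦0]  zeros at y ∈ {4}
  x = 2: [0↦3, 1↦0, 2↦4, 3↦1, 4↦2]  zeros at y ∈ {1}
  x = 3: [0↦3, 1↦4, 2↦0, 3↦2, 4↦1]  zeros at y ∈ {2}
  x = 4: [0↦2, 1↦1, 2↦3, 3↦4, 4↦0]  zeros at y ∈ {4}
Collecting zeros: affine points = {(0, 3), (1, 4), (2, 1), (3, 2), (4, 4)}.
Total count |C(F_5)_aff| = 5.
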